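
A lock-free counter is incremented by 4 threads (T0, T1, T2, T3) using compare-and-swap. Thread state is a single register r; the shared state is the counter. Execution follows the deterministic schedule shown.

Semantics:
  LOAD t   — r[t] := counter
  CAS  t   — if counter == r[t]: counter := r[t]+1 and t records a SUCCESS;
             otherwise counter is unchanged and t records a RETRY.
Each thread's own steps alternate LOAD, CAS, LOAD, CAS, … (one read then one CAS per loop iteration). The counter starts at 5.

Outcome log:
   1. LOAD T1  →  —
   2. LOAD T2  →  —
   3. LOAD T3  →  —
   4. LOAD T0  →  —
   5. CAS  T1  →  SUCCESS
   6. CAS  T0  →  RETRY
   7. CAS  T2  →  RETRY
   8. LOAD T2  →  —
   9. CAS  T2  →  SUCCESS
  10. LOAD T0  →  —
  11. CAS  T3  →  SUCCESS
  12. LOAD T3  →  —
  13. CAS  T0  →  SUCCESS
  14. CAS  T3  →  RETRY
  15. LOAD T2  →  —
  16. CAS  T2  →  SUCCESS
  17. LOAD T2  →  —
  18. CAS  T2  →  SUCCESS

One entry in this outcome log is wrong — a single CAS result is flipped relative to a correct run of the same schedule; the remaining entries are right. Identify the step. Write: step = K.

step = 11

Correct run:
1. LOAD T1 → mem=5 r[T1]=5 [LOAD]
2. LOAD T2 → mem=5 r[T2]=5 [LOAD]
3. LOAD T3 → mem=5 r[T3]=5 [LOAD]
4. LOAD T0 → mem=5 r[T0]=5 [LOAD]
5. CAS T1 → mem=6 r[T1]=5 [OK]
6. CAS T0 → mem=6 r[T0]=5 [RETRY]
7. CAS T2 → mem=6 r[T2]=5 [RETRY]
8. LOAD T2 → mem=6 r[T2]=6 [LOAD]
9. CAS T2 → mem=7 r[T2]=6 [OK]
10. LOAD T0 → mem=7 r[T0]=7 [LOAD]
11. CAS T3 → mem=7 r[T3]=5 [RETRY]
12. LOAD T3 → mem=7 r[T3]=7 [LOAD]
13. CAS T0 → mem=8 r[T0]=7 [OK]
14. CAS T3 → mem=8 r[T3]=7 [RETRY]
15. LOAD T2 → mem=8 r[T2]=8 [LOAD]
16. CAS T2 → mem=9 r[T2]=8 [OK]
17. LOAD T2 → mem=9 r[T2]=9 [LOAD]
18. CAS T2 → mem=10 r[T2]=9 [OK]
Flip is step 11.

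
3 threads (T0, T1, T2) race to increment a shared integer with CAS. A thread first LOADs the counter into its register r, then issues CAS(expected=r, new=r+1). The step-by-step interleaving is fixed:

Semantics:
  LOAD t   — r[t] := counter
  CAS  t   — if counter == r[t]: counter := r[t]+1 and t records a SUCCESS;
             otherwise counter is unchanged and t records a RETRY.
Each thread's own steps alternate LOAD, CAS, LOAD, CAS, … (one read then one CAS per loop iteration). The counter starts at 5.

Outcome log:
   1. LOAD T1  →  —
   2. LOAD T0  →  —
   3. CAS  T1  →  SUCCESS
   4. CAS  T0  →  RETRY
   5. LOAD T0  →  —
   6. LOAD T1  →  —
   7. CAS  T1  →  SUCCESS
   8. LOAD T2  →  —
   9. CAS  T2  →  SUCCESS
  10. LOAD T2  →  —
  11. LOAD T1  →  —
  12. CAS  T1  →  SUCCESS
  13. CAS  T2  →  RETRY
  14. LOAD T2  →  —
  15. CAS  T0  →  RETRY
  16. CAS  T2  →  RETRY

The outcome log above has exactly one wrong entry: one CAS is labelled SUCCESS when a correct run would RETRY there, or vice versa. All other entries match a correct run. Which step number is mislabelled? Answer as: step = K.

step = 16

Reference trace:
T1 LOAD — after: cnt=5, r=5 — load
T0 LOAD — after: cnt=5, r=5 — load
T1 CAS — after: cnt=6, r=5 — ok
T0 CAS — after: cnt=6, r=5 — retry
T0 LOAD — after: cnt=6, r=6 — load
T1 LOAD — after: cnt=6, r=6 — load
T1 CAS — after: cnt=7, r=6 — ok
T2 LOAD — after: cnt=7, r=7 — load
T2 CAS — after: cnt=8, r=7 — ok
T2 LOAD — after: cnt=8, r=8 — load
T1 LOAD — after: cnt=8, r=8 — load
T1 CAS — after: cnt=9, r=8 — ok
T2 CAS — after: cnt=9, r=8 — retry
T2 LOAD — after: cnt=9, r=9 — load
T0 CAS — after: cnt=9, r=6 — retry
T2 CAS — after: cnt=10, r=9 — ok
Mismatch at 16.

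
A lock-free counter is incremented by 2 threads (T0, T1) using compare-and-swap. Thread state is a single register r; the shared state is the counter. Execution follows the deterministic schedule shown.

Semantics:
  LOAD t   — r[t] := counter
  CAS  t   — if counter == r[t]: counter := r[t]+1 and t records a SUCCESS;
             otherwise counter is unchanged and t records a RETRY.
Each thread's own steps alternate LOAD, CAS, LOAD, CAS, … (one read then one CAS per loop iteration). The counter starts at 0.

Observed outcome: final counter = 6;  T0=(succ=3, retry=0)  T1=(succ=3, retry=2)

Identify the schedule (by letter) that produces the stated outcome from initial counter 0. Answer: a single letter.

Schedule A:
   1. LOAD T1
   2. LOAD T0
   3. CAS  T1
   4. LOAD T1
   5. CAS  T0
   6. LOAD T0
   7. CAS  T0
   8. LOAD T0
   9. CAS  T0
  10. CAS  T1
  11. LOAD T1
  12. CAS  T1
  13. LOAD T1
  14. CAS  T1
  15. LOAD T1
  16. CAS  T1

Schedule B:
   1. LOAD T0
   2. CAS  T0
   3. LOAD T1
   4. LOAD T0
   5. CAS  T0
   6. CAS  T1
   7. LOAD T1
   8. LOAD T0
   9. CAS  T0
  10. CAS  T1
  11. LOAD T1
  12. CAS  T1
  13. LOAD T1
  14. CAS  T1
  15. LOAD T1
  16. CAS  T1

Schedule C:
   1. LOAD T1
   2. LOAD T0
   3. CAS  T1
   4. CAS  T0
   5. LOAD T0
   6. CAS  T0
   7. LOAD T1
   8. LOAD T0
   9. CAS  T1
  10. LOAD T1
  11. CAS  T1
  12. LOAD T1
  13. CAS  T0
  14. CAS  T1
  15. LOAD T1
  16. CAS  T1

B

Simulating candidate B:
[1] T0.load  rd  (counter 0, T0.r 0)
[2] T0.cas  hit  (counter 1, T0.r 0)
[3] T1.load  rd  (counter 1, T1.r 1)
[4] T0.load  rd  (counter 1, T0.r 1)
[5] T0.cas  hit  (counter 2, T0.r 1)
[6] T1.cas  miss  (counter 2, T1.r 1)
[7] T1.load  rd  (counter 2, T1.r 2)
[8] T0.load  rd  (counter 2, T0.r 2)
[9] T0.cas  hit  (counter 3, T0.r 2)
[10] T1.cas  miss  (counter 3, T1.r 2)
[11] T1.load  rd  (counter 3, T1.r 3)
[12] T1.cas  hit  (counter 4, T1.r 3)
[13] T1.load  rd  (counter 4, T1.r 4)
[14] T1.cas  hit  (counter 5, T1.r 4)
[15] T1.load  rd  (counter 5, T1.r 5)
[16] T1.cas  hit  (counter 6, T1.r 5)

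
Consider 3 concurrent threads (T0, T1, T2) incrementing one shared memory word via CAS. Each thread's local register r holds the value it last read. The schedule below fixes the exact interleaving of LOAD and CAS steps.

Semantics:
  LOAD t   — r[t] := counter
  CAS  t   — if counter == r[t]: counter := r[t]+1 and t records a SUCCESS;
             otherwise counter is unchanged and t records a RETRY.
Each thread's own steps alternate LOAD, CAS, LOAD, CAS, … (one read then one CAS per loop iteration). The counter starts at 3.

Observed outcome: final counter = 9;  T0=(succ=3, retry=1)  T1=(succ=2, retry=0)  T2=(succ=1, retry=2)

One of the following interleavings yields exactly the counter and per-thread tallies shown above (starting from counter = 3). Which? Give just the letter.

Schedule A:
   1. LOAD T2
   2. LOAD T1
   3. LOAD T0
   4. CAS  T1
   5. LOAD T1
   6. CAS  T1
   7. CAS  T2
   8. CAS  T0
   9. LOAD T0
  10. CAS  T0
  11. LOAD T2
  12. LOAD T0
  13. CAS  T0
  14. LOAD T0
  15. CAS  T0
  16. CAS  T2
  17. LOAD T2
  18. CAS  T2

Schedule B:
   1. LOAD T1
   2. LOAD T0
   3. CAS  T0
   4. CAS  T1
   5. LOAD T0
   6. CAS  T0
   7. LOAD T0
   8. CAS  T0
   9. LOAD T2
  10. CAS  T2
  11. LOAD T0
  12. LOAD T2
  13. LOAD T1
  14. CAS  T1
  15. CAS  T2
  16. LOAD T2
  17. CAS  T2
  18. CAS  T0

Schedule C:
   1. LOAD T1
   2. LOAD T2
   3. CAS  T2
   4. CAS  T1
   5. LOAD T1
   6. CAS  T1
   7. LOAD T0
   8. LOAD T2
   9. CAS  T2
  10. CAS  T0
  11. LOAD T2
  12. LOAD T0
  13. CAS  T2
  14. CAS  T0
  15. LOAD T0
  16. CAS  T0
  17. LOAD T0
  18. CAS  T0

Run A:
[1] T2.load  rd  (counter 3, T2.r 3)
[2] T1.load  rd  (counter 3, T1.r 3)
[3] T0.load  rd  (counter 3, T0.r 3)
[4] T1.cas  hit  (counter 4, T1.r 3)
[5] T1.load  rd  (counter 4, T1.r 4)
[6] T1.cas  hit  (counter 5, T1.r 4)
[7] T2.cas  miss  (counter 5, T2.r 3)
[8] T0.cas  miss  (counter 5, T0.r 3)
[9] T0.load  rd  (counter 5, T0.r 5)
[10] T0.cas  hit  (counter 6, T0.r 5)
[11] T2.load  rd  (counter 6, T2.r 6)
[12] T0.load  rd  (counter 6, T0.r 6)
[13] T0.cas  hit  (counter 7, T0.r 6)
[14] T0.load  rd  (counter 7, T0.r 7)
[15] T0.cas  hit  (counter 8, T0.r 7)
[16] T2.cas  miss  (counter 8, T2.r 6)
[17] T2.load  rd  (counter 8, T2.r 8)
[18] T2.cas  hit  (counter 9, T2.r 8)

A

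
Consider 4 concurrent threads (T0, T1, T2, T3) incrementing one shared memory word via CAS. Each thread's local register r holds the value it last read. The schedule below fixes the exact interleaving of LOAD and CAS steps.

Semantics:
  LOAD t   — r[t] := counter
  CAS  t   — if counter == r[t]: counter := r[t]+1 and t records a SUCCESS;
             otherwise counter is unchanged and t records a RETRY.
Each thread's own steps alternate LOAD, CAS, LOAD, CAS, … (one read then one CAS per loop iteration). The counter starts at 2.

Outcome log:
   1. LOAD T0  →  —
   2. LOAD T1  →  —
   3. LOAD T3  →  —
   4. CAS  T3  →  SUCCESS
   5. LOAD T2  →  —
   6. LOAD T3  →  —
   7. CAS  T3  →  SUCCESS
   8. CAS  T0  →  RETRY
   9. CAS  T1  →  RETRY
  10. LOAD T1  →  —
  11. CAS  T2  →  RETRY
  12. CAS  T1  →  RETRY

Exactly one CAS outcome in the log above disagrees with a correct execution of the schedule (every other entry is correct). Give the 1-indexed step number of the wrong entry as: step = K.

step = 12

Reference trace:
#1 T0 reads 2
#2 T1 reads 2
#3 T3 reads 2
#4 T3 CAS(2→3) writes; counter now 3
#5 T2 reads 3
#6 T3 reads 3
#7 T3 CAS(3→4) writes; counter now 4
#8 T0 CAS(2→3) fails; counter now 4
#9 T1 CAS(2→3) fails; counter now 4
#10 T1 reads 4
#11 T2 CAS(3→4) fails; counter now 4
#12 T1 CAS(4→5) writes; counter now 5
Log disagrees first at step 12.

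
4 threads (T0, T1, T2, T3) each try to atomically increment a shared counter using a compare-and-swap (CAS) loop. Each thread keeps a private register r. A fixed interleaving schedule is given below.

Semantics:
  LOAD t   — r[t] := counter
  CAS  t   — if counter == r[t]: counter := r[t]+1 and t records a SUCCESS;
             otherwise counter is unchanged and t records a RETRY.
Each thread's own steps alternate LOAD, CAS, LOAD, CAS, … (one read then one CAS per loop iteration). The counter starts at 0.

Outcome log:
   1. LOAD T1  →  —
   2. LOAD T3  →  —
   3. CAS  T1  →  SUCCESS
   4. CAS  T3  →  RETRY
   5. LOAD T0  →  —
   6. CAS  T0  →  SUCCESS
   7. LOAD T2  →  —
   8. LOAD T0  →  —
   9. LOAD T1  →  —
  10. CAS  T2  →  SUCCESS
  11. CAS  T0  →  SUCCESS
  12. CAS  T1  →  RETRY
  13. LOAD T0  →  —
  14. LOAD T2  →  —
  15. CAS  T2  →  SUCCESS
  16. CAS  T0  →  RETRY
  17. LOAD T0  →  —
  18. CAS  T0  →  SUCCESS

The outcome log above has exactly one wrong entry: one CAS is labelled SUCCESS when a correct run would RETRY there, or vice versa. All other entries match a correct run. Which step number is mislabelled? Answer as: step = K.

step = 11

Reference trace:
[1] T1.load  rd  (counter 0, T1.r 0)
[2] T3.load  rd  (counter 0, T3.r 0)
[3] T1.cas  hit  (counter 1, T1.r 0)
[4] T3.cas  miss  (counter 1, T3.r 0)
[5] T0.load  rd  (counter 1, T0.r 1)
[6] T0.cas  hit  (counter 2, T0.r 1)
[7] T2.load  rd  (counter 2, T2.r 2)
[8] T0.load  rd  (counter 2, T0.r 2)
[9] T1.load  rd  (counter 2, T1.r 2)
[10] T2.cas  hit  (counter 3, T2.r 2)
[11] T0.cas  miss  (counter 3, T0.r 2)
[12] T1.cas  miss  (counter 3, T1.r 2)
[13] T0.load  rd  (counter 3, T0.r 3)
[14] T2.load  rd  (counter 3, T2.r 3)
[15] T2.cas  hit  (counter 4, T2.r 3)
[16] T0.cas  miss  (counter 4, T0.r 3)
[17] T0.load  rd  (counter 4, T0.r 4)
[18] T0.cas  hit  (counter 5, T0.r 4)
Mismatch at 11.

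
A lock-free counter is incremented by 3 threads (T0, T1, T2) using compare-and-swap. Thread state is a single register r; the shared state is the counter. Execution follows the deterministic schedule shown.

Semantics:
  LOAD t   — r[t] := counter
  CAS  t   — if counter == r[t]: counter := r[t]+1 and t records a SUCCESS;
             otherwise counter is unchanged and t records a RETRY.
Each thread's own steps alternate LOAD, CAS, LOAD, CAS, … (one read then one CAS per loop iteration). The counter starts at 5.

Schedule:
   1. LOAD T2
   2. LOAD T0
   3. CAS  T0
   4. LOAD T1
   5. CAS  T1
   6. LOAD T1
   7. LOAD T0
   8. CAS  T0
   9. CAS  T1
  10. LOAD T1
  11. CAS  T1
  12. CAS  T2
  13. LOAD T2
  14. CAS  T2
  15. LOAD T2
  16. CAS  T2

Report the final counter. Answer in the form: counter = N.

[1] T2.load  rd  (counter 5, T2.r 5)
[2] T0.load  rd  (counter 5, T0.r 5)
[3] T0.cas  hit  (counter 6, T0.r 5)
[4] T1.load  rd  (counter 6, T1.r 6)
[5] T1.cas  hit  (counter 7, T1.r 6)
[6] T1.load  rd  (counter 7, T1.r 7)
[7] T0.load  rd  (counter 7, T0.r 7)
[8] T0.cas  hit  (counter 8, T0.r 7)
[9] T1.cas  miss  (counter 8, T1.r 7)
[10] T1.load  rd  (counter 8, T1.r 8)
[11] T1.cas  hit  (counter 9, T1.r 8)
[12] T2.cas  miss  (counter 9, T2.r 5)
[13] T2.load  rd  (counter 9, T2.r 9)
[14] T2.cas  hit  (counter 10, T2.r 9)
[15] T2.load  rd  (counter 10, T2.r 10)
[16] T2.cas  hit  (counter 11, T2.r 10)

counter = 11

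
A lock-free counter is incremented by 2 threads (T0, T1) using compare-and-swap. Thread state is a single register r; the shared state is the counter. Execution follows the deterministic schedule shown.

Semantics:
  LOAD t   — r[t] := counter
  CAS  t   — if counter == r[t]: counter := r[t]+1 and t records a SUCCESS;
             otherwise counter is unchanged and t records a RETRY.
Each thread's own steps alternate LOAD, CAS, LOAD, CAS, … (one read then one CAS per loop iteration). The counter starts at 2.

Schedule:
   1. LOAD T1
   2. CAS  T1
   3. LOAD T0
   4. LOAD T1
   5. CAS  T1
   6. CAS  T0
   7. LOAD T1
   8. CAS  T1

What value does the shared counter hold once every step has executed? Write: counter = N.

counter = 5

   1) LOAD T1:  M=2  r_T1=2
   2) CAS  T1:  M=3  r_T1=2 ✓
   3) LOAD T0:  M=3  r_T0=3
   4) LOAD T1:  M=3  r_T1=3
   5) CAS  T1:  M=4  r_T1=3 ✓
   6) CAS  T0:  M=4  r_T0=3 ✗
   7) LOAD T1:  M=4  r_T1=4
   8) CAS  T1:  M=5  r_T1=4 ✓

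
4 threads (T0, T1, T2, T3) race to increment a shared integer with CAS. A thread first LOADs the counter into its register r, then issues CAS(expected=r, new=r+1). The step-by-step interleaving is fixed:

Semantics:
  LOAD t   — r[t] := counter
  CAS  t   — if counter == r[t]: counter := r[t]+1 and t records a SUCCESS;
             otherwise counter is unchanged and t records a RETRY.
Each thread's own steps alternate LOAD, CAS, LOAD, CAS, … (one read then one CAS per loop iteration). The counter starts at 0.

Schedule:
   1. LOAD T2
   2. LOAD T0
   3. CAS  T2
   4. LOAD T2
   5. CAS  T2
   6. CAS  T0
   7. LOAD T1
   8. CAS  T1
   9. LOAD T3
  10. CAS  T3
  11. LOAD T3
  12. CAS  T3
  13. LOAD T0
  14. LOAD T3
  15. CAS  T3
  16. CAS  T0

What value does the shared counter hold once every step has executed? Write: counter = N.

[1] T2.load  rd  (counter 0, T2.r 0)
[2] T0.load  rd  (counter 0, T0.r 0)
[3] T2.cas  hit  (counter 1, T2.r 0)
[4] T2.load  rd  (counter 1, T2.r 1)
[5] T2.cas  hit  (counter 2, T2.r 1)
[6] T0.cas  miss  (counter 2, T0.r 0)
[7] T1.load  rd  (counter 2, T1.r 2)
[8] T1.cas  hit  (counter 3, T1.r 2)
[9] T3.load  rd  (counter 3, T3.r 3)
[10] T3.cas  hit  (counter 4, T3.r 3)
[11] T3.load  rd  (counter 4, T3.r 4)
[12] T3.cas  hit  (counter 5, T3.r 4)
[13] T0.load  rd  (counter 5, T0.r 5)
[14] T3.load  rd  (counter 5, T3.r 5)
[15] T3.cas  hit  (counter 6, T3.r 5)
[16] T0.cas  miss  (counter 6, T0.r 5)

counter = 6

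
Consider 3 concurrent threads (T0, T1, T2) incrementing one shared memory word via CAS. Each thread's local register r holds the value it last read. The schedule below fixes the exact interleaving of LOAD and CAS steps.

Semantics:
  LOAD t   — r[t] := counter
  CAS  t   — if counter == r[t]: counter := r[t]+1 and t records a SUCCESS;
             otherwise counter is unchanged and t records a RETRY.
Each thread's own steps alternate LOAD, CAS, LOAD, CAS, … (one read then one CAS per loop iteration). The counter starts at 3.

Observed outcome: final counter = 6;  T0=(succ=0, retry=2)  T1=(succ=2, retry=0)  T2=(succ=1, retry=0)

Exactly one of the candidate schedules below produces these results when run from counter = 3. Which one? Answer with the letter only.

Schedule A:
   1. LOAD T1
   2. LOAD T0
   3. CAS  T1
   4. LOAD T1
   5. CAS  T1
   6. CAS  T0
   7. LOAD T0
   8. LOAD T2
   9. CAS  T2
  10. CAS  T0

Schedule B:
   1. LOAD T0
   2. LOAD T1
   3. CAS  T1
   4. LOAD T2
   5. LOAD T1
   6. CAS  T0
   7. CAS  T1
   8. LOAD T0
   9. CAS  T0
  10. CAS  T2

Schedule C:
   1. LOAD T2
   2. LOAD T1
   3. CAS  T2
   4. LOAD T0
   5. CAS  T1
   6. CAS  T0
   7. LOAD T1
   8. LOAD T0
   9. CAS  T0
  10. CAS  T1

A

Run A:
#1 T1 reads 3
#2 T0 reads 3
#3 T1 CAS(3→4) writes; counter now 4
#4 T1 reads 4
#5 T1 CAS(4→5) writes; counter now 5
#6 T0 CAS(3→4) fails; counter now 5
#7 T0 reads 5
#8 T2 reads 5
#9 T2 CAS(5→6) writes; counter now 6
#10 T0 CAS(5→6) fails; counter now 6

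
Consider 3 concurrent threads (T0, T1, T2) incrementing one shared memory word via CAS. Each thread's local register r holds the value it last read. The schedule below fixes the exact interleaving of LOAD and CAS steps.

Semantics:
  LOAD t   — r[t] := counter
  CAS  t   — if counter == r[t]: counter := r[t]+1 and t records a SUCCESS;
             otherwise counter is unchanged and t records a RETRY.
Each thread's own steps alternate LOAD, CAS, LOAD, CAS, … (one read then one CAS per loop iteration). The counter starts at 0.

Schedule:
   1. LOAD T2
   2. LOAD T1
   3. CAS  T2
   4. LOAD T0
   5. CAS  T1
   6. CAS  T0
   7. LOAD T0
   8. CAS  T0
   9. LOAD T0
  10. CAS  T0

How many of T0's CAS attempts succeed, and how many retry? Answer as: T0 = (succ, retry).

T0 = (3, 0)

step 1: T2 LOAD ⇒ load; ctr=0 reg=0
step 2: T1 LOAD ⇒ load; ctr=0 reg=0
step 3: T2 CAS ⇒ ok; ctr=1 reg=0
step 4: T0 LOAD ⇒ load; ctr=1 reg=1
step 5: T1 CAS ⇒ retry; ctr=1 reg=0
step 6: T0 CAS ⇒ ok; ctr=2 reg=1
step 7: T0 LOAD ⇒ load; ctr=2 reg=2
step 8: T0 CAS ⇒ ok; ctr=3 reg=2
step 9: T0 LOAD ⇒ load; ctr=3 reg=3
step 10: T0 CAS ⇒ ok; ctr=4 reg=3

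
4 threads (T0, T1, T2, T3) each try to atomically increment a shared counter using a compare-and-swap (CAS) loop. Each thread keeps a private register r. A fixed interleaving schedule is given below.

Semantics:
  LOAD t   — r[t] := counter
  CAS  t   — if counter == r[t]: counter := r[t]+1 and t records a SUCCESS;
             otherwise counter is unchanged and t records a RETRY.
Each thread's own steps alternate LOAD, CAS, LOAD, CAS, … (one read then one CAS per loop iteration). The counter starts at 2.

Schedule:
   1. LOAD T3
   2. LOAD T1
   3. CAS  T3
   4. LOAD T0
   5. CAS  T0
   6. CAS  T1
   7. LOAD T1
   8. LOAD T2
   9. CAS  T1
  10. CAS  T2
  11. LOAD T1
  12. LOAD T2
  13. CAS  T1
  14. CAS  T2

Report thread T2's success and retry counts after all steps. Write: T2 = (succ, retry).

#1 T3 reads 2
#2 T1 reads 2
#3 T3 CAS(2→3) writes; counter now 3
#4 T0 reads 3
#5 T0 CAS(3→4) writes; counter now 4
#6 T1 CAS(2→3) fails; counter now 4
#7 T1 reads 4
#8 T2 reads 4
#9 T1 CAS(4→5) writes; counter now 5
#10 T2 CAS(4→5) fails; counter now 5
#11 T1 reads 5
#12 T2 reads 5
#13 T1 CAS(5→6) writes; counter now 6
#14 T2 CAS(5→6) fails; counter now 6

T2 = (0, 2)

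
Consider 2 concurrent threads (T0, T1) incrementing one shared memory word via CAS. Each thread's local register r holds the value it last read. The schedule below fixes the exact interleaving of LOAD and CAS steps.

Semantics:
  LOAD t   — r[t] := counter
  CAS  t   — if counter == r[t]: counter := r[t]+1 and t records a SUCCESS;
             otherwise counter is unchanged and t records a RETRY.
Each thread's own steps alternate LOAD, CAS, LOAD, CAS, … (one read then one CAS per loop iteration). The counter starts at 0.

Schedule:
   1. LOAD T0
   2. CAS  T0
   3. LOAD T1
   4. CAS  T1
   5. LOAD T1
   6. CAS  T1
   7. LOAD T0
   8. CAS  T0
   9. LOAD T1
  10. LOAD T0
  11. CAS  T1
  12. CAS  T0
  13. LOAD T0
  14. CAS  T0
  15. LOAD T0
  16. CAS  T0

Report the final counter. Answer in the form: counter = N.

#1 T0 reads 0
#2 T0 CAS(0→1) writes; counter now 1
#3 T1 reads 1
#4 T1 CAS(1→2) writes; counter now 2
#5 T1 reads 2
#6 T1 CAS(2→3) writes; counter now 3
#7 T0 reads 3
#8 T0 CAS(3→4) writes; counter now 4
#9 T1 reads 4
#10 T0 reads 4
#11 T1 CAS(4→5) writes; counter now 5
#12 T0 CAS(4→5) fails; counter now 5
#13 T0 reads 5
#14 T0 CAS(5→6) writes; counter now 6
#15 T0 reads 6
#16 T0 CAS(6→7) writes; counter now 7

counter = 7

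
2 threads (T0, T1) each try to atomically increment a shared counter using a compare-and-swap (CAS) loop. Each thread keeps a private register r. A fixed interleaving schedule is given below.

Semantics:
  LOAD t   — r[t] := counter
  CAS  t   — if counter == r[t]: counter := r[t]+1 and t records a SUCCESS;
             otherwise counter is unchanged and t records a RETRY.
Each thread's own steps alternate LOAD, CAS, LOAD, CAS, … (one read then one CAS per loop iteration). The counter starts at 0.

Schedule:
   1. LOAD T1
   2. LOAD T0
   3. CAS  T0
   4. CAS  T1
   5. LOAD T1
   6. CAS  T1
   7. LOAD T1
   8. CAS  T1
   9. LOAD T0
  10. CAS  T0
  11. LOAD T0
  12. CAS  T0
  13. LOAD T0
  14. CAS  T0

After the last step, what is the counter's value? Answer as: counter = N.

counter = 6

step 1: T1 LOAD ⇒ load; ctr=0 reg=0
step 2: T0 LOAD ⇒ load; ctr=0 reg=0
step 3: T0 CAS ⇒ ok; ctr=1 reg=0
step 4: T1 CAS ⇒ retry; ctr=1 reg=0
step 5: T1 LOAD ⇒ load; ctr=1 reg=1
step 6: T1 CAS ⇒ ok; ctr=2 reg=1
step 7: T1 LOAD ⇒ load; ctr=2 reg=2
step 8: T1 CAS ⇒ ok; ctr=3 reg=2
step 9: T0 LOAD ⇒ load; ctr=3 reg=3
step 10: T0 CAS ⇒ ok; ctr=4 reg=3
step 11: T0 LOAD ⇒ load; ctr=4 reg=4
step 12: T0 CAS ⇒ ok; ctr=5 reg=4
step 13: T0 LOAD ⇒ load; ctr=5 reg=5
step 14: T0 CAS ⇒ ok; ctr=6 reg=5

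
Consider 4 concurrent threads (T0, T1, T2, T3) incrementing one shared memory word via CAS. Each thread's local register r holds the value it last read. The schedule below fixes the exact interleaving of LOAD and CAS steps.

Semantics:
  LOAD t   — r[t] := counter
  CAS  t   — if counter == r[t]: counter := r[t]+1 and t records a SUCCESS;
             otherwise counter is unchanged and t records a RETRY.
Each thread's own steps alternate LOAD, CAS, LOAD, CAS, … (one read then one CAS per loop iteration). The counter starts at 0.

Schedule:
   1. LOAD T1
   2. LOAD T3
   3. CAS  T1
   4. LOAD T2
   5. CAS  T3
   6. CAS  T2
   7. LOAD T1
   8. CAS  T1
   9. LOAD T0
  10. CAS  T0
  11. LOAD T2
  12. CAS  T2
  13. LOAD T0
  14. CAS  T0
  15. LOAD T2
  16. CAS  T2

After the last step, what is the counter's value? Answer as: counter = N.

#1 T1 reads 0
#2 T3 reads 0
#3 T1 CAS(0→1) writes; counter now 1
#4 T2 reads 1
#5 T3 CAS(0→1) fails; counter now 1
#6 T2 CAS(1→2) writes; counter now 2
#7 T1 reads 2
#8 T1 CAS(2→3) writes; counter now 3
#9 T0 reads 3
#10 T0 CAS(3→4) writes; counter now 4
#11 T2 reads 4
#12 T2 CAS(4→5) writes; counter now 5
#13 T0 reads 5
#14 T0 CAS(5→6) writes; counter now 6
#15 T2 reads 6
#16 T2 CAS(6→7) writes; counter now 7

counter = 7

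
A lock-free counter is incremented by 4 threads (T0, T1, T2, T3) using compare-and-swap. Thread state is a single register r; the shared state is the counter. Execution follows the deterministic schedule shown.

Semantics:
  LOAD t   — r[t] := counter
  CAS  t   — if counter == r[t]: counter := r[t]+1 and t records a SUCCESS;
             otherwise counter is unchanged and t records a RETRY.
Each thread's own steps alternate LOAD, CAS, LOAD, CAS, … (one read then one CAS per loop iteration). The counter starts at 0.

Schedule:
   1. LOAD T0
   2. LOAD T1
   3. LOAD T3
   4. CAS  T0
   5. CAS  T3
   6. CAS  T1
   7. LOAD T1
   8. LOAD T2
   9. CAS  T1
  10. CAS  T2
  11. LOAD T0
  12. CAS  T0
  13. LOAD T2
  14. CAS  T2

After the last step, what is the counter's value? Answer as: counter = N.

T0 LOAD — after: cnt=0, r=0 — load
T1 LOAD — after: cnt=0, r=0 — load
T3 LOAD — after: cnt=0, r=0 — load
T0 CAS — after: cnt=1, r=0 — ok
T3 CAS — after: cnt=1, r=0 — retry
T1 CAS — after: cnt=1, r=0 — retry
T1 LOAD — after: cnt=1, r=1 — load
T2 LOAD — after: cnt=1, r=1 — load
T1 CAS — after: cnt=2, r=1 — ok
T2 CAS — after: cnt=2, r=1 — retry
T0 LOAD — after: cnt=2, r=2 — load
T0 CAS — after: cnt=3, r=2 — ok
T2 LOAD — after: cnt=3, r=3 — load
T2 CAS — after: cnt=4, r=3 — ok

counter = 4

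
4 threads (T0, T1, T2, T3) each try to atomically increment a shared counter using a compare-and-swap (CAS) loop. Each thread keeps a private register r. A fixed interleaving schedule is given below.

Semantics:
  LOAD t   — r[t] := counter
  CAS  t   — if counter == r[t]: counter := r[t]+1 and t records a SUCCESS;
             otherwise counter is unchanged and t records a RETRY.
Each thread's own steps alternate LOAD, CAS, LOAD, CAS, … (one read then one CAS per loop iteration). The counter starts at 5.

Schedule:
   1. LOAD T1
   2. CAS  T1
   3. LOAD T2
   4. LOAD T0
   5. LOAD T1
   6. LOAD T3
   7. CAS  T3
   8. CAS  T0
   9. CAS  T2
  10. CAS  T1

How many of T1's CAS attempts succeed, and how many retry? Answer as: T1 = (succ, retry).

step 1: T1 LOAD ⇒ load; ctr=5 reg=5
step 2: T1 CAS ⇒ ok; ctr=6 reg=5
step 3: T2 LOAD ⇒ load; ctr=6 reg=6
step 4: T0 LOAD ⇒ load; ctr=6 reg=6
step 5: T1 LOAD ⇒ load; ctr=6 reg=6
step 6: T3 LOAD ⇒ load; ctr=6 reg=6
step 7: T3 CAS ⇒ ok; ctr=7 reg=6
step 8: T0 CAS ⇒ retry; ctr=7 reg=6
step 9: T2 CAS ⇒ retry; ctr=7 reg=6
step 10: T1 CAS ⇒ retry; ctr=7 reg=6

T1 = (1, 1)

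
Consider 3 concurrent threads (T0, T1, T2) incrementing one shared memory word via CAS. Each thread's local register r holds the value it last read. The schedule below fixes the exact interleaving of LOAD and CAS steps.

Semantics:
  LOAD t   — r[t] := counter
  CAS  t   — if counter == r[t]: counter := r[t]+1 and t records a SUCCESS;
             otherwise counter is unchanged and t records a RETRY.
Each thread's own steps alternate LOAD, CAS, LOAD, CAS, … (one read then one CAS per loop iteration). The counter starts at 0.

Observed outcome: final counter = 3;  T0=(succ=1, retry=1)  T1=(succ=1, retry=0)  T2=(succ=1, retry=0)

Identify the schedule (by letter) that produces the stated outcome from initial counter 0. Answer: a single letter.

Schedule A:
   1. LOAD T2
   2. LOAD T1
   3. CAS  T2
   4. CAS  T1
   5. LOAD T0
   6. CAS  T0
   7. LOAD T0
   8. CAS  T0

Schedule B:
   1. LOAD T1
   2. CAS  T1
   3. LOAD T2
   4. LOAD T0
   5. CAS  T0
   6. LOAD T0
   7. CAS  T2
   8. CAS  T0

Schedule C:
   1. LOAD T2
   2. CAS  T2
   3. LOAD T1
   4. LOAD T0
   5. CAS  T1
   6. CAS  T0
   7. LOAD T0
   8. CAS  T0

C

Simulating candidate C:
   1) LOAD T2:  M=0  r_T2=0
   2) CAS  T2:  M=1  r_T2=0 ✓
   3) LOAD T1:  M=1  r_T1=1
   4) LOAD T0:  M=1  r_T0=1
   5) CAS  T1:  M=2  r_T1=1 ✓
   6) CAS  T0:  M=2  r_T0=1 ✗
   7) LOAD T0:  M=2  r_T0=2
   8) CAS  T0:  M=3  r_T0=2 ✓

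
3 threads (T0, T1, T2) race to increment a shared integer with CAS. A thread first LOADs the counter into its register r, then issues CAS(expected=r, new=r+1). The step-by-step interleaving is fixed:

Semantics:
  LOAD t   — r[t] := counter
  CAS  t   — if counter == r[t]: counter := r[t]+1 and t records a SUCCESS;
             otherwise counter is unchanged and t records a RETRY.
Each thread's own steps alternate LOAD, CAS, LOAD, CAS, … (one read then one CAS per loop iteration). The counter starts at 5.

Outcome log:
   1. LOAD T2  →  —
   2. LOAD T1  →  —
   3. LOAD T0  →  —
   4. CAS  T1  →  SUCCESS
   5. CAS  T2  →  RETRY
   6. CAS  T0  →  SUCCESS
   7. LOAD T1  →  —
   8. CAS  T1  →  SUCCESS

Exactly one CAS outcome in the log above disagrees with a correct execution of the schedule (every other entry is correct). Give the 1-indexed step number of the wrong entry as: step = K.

step = 6

Reference trace:
step 1: T2 LOAD ⇒ load; ctr=5 reg=5
step 2: T1 LOAD ⇒ load; ctr=5 reg=5
step 3: T0 LOAD ⇒ load; ctr=5 reg=5
step 4: T1 CAS ⇒ ok; ctr=6 reg=5
step 5: T2 CAS ⇒ retry; ctr=6 reg=5
step 6: T0 CAS ⇒ retry; ctr=6 reg=5
step 7: T1 LOAD ⇒ load; ctr=6 reg=6
step 8: T1 CAS ⇒ ok; ctr=7 reg=6
Mismatch at 6.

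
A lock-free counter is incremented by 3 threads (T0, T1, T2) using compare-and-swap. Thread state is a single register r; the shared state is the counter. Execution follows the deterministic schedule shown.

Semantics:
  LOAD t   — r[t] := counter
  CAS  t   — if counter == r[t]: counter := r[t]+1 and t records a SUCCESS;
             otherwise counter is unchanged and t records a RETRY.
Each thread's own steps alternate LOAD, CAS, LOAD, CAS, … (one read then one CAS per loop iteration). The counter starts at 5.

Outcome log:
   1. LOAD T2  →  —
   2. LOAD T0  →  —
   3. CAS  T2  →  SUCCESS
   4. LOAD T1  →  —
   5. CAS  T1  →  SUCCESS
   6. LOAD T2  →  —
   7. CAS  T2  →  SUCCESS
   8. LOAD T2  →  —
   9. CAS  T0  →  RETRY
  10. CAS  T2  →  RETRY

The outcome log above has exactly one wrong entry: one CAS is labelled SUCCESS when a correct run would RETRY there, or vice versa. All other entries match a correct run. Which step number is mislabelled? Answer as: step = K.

Re-executing:
   1) LOAD T2:  M=5  r_T2=5
   2) LOAD T0:  M=5  r_T0=5
   3) CAS  T2:  M=6  r_T2=5 ✓
   4) LOAD T1:  M=6  r_T1=6
   5) CAS  T1:  M=7  r_T1=6 ✓
   6) LOAD T2:  M=7  r_T2=7
   7) CAS  T2:  M=8  r_T2=7 ✓
   8) LOAD T2:  M=8  r_T2=8
   9) CAS  T0:  M=8  r_T0=5 ✗
  10) CAS  T2:  M=9  r_T2=8 ✓
Mismatch at 10.

step = 10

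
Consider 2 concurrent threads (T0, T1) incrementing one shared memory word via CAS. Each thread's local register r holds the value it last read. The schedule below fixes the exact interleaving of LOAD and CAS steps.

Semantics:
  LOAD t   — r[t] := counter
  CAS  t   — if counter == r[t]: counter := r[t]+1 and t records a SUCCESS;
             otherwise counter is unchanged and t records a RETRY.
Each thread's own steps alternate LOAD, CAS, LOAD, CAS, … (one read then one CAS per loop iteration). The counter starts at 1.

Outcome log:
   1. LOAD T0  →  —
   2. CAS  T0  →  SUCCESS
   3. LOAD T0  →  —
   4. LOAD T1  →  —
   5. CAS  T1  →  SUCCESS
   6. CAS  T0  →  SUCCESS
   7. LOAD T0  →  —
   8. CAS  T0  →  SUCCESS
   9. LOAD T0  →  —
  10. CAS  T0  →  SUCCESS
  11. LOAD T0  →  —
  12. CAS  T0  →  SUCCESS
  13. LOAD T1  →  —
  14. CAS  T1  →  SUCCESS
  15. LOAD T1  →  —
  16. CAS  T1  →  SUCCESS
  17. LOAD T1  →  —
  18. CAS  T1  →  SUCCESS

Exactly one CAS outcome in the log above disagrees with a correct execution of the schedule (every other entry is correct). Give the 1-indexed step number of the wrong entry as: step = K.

Correct run:
step 1: T0 LOAD ⇒ load; ctr=1 reg=1
step 2: T0 CAS ⇒ ok; ctr=2 reg=1
step 3: T0 LOAD ⇒ load; ctr=2 reg=2
step 4: T1 LOAD ⇒ load; ctr=2 reg=2
step 5: T1 CAS ⇒ ok; ctr=3 reg=2
step 6: T0 CAS ⇒ retry; ctr=3 reg=2
step 7: T0 LOAD ⇒ load; ctr=3 reg=3
step 8: T0 CAS ⇒ ok; ctr=4 reg=3
step 9: T0 LOAD ⇒ load; ctr=4 reg=4
step 10: T0 CAS ⇒ ok; ctr=5 reg=4
step 11: T0 LOAD ⇒ load; ctr=5 reg=5
step 12: T0 CAS ⇒ ok; ctr=6 reg=5
step 13: T1 LOAD ⇒ load; ctr=6 reg=6
step 14: T1 CAS ⇒ ok; ctr=7 reg=6
step 15: T1 LOAD ⇒ load; ctr=7 reg=7
step 16: T1 CAS ⇒ ok; ctr=8 reg=7
step 17: T1 LOAD ⇒ load; ctr=8 reg=8
step 18: T1 CAS ⇒ ok; ctr=9 reg=8
Mismatch at 6.

step = 6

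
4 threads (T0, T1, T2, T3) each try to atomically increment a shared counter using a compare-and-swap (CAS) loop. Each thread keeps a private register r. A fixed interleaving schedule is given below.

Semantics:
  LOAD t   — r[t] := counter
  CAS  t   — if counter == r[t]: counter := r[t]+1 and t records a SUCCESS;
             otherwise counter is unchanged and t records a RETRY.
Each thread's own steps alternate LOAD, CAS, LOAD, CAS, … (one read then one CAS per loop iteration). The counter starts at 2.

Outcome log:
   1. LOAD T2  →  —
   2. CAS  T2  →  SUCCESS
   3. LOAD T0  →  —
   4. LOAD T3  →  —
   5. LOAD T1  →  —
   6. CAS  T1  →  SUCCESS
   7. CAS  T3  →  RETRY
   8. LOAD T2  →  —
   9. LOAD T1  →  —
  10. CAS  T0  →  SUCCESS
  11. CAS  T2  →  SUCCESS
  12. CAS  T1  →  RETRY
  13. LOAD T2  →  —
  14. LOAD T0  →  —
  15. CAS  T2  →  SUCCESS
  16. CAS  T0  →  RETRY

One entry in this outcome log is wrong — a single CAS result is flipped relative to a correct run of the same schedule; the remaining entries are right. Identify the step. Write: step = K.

step = 10

Re-executing:
1. LOAD T2 → mem=2 r[T2]=2 [LOAD]
2. CAS T2 → mem=3 r[T2]=2 [OK]
3. LOAD T0 → mem=3 r[T0]=3 [LOAD]
4. LOAD T3 → mem=3 r[T3]=3 [LOAD]
5. LOAD T1 → mem=3 r[T1]=3 [LOAD]
6. CAS T1 → mem=4 r[T1]=3 [OK]
7. CAS T3 → mem=4 r[T3]=3 [RETRY]
8. LOAD T2 → mem=4 r[T2]=4 [LOAD]
9. LOAD T1 → mem=4 r[T1]=4 [LOAD]
10. CAS T0 → mem=4 r[T0]=3 [RETRY]
11. CAS T2 → mem=5 r[T2]=4 [OK]
12. CAS T1 → mem=5 r[T1]=4 [RETRY]
13. LOAD T2 → mem=5 r[T2]=5 [LOAD]
14. LOAD T0 → mem=5 r[T0]=5 [LOAD]
15. CAS T2 → mem=6 r[T2]=5 [OK]
16. CAS T0 → mem=6 r[T0]=5 [RETRY]
Log disagrees first at step 10.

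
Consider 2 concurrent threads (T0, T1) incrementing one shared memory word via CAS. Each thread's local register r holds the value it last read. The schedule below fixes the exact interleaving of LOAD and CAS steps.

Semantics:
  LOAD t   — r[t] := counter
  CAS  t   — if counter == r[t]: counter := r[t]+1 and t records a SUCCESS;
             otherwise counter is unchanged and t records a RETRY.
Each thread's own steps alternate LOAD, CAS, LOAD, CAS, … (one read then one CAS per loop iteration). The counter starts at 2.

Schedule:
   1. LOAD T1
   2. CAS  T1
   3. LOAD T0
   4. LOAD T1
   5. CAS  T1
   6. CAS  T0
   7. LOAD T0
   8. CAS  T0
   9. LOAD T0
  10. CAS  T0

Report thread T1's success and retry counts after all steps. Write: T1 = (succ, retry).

T1 = (2, 0)

   1) LOAD T1:  M=2  r_T1=2
   2) CAS  T1:  M=3  r_T1=2 ✓
   3) LOAD T0:  M=3  r_T0=3
   4) LOAD T1:  M=3  r_T1=3
   5) CAS  T1:  M=4  r_T1=3 ✓
   6) CAS  T0:  M=4  r_T0=3 ✗
   7) LOAD T0:  M=4  r_T0=4
   8) CAS  T0:  M=5  r_T0=4 ✓
   9) LOAD T0:  M=5  r_T0=5
  10) CAS  T0:  M=6  r_T0=5 ✓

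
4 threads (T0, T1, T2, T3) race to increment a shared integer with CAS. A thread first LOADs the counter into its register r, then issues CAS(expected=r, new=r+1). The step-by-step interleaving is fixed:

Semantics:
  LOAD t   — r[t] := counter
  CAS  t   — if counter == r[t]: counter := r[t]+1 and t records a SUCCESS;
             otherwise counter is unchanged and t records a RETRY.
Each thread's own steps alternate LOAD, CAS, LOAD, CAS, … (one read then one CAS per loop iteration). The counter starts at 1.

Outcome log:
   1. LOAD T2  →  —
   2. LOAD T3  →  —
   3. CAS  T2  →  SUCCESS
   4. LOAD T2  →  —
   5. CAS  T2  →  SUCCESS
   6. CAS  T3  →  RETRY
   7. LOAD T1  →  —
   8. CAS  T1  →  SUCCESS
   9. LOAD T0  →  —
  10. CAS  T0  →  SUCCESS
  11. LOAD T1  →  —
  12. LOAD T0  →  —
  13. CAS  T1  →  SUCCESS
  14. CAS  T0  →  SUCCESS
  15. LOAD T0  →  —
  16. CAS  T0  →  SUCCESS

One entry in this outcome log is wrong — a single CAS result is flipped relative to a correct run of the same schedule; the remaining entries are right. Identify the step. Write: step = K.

Correct run:
T2 LOAD — after: cnt=1, r=1 — load
T3 LOAD — after: cnt=1, r=1 — load
T2 CAS — after: cnt=2, r=1 — ok
T2 LOAD — after: cnt=2, r=2 — load
T2 CAS — after: cnt=3, r=2 — ok
T3 CAS — after: cnt=3, r=1 — retry
T1 LOAD — after: cnt=3, r=3 — load
T1 CAS — after: cnt=4, r=3 — ok
T0 LOAD — after: cnt=4, r=4 — load
T0 CAS — after: cnt=5, r=4 — ok
T1 LOAD — after: cnt=5, r=5 — load
T0 LOAD — after: cnt=5, r=5 — load
T1 CAS — after: cnt=6, r=5 — ok
T0 CAS — after: cnt=6, r=5 — retry
T0 LOAD — after: cnt=6, r=6 — load
T0 CAS — after: cnt=7, r=6 — ok
Log disagrees first at step 14.

step = 14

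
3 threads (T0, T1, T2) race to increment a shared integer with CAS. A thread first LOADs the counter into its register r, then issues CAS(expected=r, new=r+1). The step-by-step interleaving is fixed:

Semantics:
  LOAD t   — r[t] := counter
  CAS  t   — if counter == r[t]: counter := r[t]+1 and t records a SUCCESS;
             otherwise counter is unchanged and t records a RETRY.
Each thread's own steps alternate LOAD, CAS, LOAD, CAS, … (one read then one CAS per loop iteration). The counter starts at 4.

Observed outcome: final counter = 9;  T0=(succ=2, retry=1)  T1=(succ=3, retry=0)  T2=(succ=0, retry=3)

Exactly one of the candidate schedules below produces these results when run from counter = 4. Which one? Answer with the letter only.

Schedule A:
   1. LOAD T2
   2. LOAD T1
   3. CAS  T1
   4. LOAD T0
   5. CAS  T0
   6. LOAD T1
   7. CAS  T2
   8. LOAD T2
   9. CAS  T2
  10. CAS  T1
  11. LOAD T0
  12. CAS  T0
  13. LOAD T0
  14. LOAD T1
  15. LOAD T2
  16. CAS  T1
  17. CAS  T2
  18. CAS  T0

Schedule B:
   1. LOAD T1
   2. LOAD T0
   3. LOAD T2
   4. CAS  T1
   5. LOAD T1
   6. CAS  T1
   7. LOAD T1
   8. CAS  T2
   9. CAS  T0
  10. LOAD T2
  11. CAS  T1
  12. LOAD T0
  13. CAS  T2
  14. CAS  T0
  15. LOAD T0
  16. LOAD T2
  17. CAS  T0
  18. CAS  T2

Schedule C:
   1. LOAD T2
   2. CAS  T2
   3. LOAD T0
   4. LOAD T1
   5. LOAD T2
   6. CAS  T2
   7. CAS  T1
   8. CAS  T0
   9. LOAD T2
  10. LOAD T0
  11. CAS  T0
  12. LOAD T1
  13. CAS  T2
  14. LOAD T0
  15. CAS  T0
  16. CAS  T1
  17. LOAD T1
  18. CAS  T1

Simulating candidate B:
T1 LOAD — after: cnt=4, r=4 — load
T0 LOAD — after: cnt=4, r=4 — load
T2 LOAD — after: cnt=4, r=4 — load
T1 CAS — after: cnt=5, r=4 — ok
T1 LOAD — after: cnt=5, r=5 — load
T1 CAS — after: cnt=6, r=5 — ok
T1 LOAD — after: cnt=6, r=6 — load
T2 CAS — after: cnt=6, r=4 — retry
T0 CAS — after: cnt=6, r=4 — retry
T2 LOAD — after: cnt=6, r=6 — load
T1 CAS — after: cnt=7, r=6 — ok
T0 LOAD — after: cnt=7, r=7 — load
T2 CAS — after: cnt=7, r=6 — retry
T0 CAS — after: cnt=8, r=7 — ok
T0 LOAD — after: cnt=8, r=8 — load
T2 LOAD — after: cnt=8, r=8 — load
T0 CAS — after: cnt=9, r=8 — ok
T2 CAS — after: cnt=9, r=8 — retry

B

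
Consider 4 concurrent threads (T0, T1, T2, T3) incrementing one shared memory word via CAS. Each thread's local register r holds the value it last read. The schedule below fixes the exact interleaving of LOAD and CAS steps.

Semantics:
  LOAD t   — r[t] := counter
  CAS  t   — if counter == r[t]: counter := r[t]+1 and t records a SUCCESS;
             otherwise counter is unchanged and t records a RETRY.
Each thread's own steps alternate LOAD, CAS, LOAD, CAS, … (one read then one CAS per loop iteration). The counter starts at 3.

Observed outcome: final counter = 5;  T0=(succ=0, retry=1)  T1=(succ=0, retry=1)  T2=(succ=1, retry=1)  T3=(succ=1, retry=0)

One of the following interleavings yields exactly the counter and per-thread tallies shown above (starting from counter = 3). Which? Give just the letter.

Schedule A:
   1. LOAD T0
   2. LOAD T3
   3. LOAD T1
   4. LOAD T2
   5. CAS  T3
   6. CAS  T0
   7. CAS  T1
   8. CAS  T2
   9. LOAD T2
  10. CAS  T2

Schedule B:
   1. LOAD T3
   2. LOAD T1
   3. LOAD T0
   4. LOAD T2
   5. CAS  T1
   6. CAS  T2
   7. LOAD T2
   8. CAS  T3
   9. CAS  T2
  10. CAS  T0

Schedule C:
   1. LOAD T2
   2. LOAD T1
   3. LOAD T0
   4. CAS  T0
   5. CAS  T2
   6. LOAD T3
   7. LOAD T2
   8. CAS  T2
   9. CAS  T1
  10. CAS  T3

A

Simulating candidate A:
step 1: T0 LOAD ⇒ load; ctr=3 reg=3
step 2: T3 LOAD ⇒ load; ctr=3 reg=3
step 3: T1 LOAD ⇒ load; ctr=3 reg=3
step 4: T2 LOAD ⇒ load; ctr=3 reg=3
step 5: T3 CAS ⇒ ok; ctr=4 reg=3
step 6: T0 CAS ⇒ retry; ctr=4 reg=3
step 7: T1 CAS ⇒ retry; ctr=4 reg=3
step 8: T2 CAS ⇒ retry; ctr=4 reg=3
step 9: T2 LOAD ⇒ load; ctr=4 reg=4
step 10: T2 CAS ⇒ ok; ctr=5 reg=4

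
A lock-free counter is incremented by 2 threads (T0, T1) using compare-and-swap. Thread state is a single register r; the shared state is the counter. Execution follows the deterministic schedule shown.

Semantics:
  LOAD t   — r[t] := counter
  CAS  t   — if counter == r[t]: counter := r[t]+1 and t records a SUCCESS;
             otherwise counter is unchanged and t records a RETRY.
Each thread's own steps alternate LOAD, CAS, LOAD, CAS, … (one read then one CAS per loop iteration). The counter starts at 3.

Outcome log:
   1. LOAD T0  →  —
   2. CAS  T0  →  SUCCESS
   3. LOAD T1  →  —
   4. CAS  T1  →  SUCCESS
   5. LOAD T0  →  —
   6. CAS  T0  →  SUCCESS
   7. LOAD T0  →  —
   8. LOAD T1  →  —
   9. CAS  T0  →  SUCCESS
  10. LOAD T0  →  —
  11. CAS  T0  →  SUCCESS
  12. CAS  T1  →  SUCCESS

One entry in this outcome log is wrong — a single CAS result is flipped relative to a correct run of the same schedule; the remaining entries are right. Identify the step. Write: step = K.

step = 12

Reference trace:
1. LOAD T0 → mem=3 r[T0]=3 [LOAD]
2. CAS T0 → mem=4 r[T0]=3 [OK]
3. LOAD T1 → mem=4 r[T1]=4 [LOAD]
4. CAS T1 → mem=5 r[T1]=4 [OK]
5. LOAD T0 → mem=5 r[T0]=5 [LOAD]
6. CAS T0 → mem=6 r[T0]=5 [OK]
7. LOAD T0 → mem=6 r[T0]=6 [LOAD]
8. LOAD T1 → mem=6 r[T1]=6 [LOAD]
9. CAS T0 → mem=7 r[T0]=6 [OK]
10. LOAD T0 → mem=7 r[T0]=7 [LOAD]
11. CAS T0 → mem=8 r[T0]=7 [OK]
12. CAS T1 → mem=8 r[T1]=6 [RETRY]
Mismatch at 12.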